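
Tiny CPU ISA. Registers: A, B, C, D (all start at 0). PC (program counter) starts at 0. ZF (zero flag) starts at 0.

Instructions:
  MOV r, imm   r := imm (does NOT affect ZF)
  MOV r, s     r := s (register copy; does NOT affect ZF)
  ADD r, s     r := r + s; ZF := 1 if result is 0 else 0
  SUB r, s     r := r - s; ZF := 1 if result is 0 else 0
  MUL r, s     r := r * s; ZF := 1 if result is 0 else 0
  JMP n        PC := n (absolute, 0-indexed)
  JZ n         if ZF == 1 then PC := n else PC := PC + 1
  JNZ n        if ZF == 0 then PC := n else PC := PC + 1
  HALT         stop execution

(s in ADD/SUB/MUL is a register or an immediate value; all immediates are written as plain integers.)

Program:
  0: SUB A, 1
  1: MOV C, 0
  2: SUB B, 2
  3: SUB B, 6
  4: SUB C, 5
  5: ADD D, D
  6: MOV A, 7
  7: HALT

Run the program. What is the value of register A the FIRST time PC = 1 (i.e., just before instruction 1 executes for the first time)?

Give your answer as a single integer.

Step 1: PC=0 exec 'SUB A, 1'. After: A=-1 B=0 C=0 D=0 ZF=0 PC=1
First time PC=1: A=-1

-1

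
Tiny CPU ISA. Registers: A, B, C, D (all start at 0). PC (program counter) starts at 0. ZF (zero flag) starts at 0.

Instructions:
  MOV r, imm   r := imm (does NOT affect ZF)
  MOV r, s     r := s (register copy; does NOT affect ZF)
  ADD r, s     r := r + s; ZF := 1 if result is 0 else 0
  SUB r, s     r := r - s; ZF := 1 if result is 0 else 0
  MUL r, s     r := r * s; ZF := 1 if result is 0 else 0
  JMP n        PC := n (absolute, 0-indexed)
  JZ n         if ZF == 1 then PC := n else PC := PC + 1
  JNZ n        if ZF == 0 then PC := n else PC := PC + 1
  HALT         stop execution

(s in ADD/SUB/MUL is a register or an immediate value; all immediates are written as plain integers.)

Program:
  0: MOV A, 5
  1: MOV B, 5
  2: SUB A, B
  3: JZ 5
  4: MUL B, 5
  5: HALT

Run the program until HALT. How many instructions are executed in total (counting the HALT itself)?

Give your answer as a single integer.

Answer: 5

Derivation:
Step 1: PC=0 exec 'MOV A, 5'. After: A=5 B=0 C=0 D=0 ZF=0 PC=1
Step 2: PC=1 exec 'MOV B, 5'. After: A=5 B=5 C=0 D=0 ZF=0 PC=2
Step 3: PC=2 exec 'SUB A, B'. After: A=0 B=5 C=0 D=0 ZF=1 PC=3
Step 4: PC=3 exec 'JZ 5'. After: A=0 B=5 C=0 D=0 ZF=1 PC=5
Step 5: PC=5 exec 'HALT'. After: A=0 B=5 C=0 D=0 ZF=1 PC=5 HALTED
Total instructions executed: 5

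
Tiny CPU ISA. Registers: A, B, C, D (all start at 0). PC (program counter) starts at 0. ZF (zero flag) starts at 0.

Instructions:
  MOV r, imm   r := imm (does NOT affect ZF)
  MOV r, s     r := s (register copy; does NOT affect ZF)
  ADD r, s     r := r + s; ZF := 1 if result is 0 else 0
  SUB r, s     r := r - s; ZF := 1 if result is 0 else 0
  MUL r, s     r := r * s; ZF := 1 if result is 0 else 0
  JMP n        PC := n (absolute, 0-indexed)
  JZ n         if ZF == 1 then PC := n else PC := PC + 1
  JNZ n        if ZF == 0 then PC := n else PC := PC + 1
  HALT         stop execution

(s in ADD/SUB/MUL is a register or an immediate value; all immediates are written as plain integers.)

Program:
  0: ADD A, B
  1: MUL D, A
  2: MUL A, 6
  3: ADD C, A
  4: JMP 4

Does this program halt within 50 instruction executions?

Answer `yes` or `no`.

Answer: no

Derivation:
Step 1: PC=0 exec 'ADD A, B'. After: A=0 B=0 C=0 D=0 ZF=1 PC=1
Step 2: PC=1 exec 'MUL D, A'. After: A=0 B=0 C=0 D=0 ZF=1 PC=2
Step 3: PC=2 exec 'MUL A, 6'. After: A=0 B=0 C=0 D=0 ZF=1 PC=3
Step 4: PC=3 exec 'ADD C, A'. After: A=0 B=0 C=0 D=0 ZF=1 PC=4
Step 5: PC=4 exec 'JMP 4'. After: A=0 B=0 C=0 D=0 ZF=1 PC=4
State after step 5 equals state after step 4: the program is in a cycle of length 1 and will never halt.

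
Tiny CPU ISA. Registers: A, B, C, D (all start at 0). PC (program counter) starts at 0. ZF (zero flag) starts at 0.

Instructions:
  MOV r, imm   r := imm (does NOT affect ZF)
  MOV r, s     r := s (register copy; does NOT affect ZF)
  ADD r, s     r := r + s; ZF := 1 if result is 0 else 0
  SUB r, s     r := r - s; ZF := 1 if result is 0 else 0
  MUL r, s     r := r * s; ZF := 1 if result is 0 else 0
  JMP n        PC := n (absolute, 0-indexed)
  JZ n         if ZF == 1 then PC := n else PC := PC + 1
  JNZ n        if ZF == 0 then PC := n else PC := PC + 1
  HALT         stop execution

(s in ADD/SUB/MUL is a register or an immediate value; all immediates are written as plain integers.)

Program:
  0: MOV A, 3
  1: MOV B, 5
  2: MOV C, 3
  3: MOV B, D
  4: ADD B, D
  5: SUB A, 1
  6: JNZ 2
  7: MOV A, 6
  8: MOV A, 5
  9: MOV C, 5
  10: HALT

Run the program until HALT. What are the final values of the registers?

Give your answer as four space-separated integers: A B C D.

Answer: 5 0 5 0

Derivation:
Step 1: PC=0 exec 'MOV A, 3'. After: A=3 B=0 C=0 D=0 ZF=0 PC=1
Step 2: PC=1 exec 'MOV B, 5'. After: A=3 B=5 C=0 D=0 ZF=0 PC=2
Step 3: PC=2 exec 'MOV C, 3'. After: A=3 B=5 C=3 D=0 ZF=0 PC=3
Step 4: PC=3 exec 'MOV B, D'. After: A=3 B=0 C=3 D=0 ZF=0 PC=4
Step 5: PC=4 exec 'ADD B, D'. After: A=3 B=0 C=3 D=0 ZF=1 PC=5
Step 6: PC=5 exec 'SUB A, 1'. After: A=2 B=0 C=3 D=0 ZF=0 PC=6
Step 7: PC=6 exec 'JNZ 2'. After: A=2 B=0 C=3 D=0 ZF=0 PC=2
Step 8: PC=2 exec 'MOV C, 3'. After: A=2 B=0 C=3 D=0 ZF=0 PC=3
Step 9: PC=3 exec 'MOV B, D'. After: A=2 B=0 C=3 D=0 ZF=0 PC=4
Step 10: PC=4 exec 'ADD B, D'. After: A=2 B=0 C=3 D=0 ZF=1 PC=5
Step 11: PC=5 exec 'SUB A, 1'. After: A=1 B=0 C=3 D=0 ZF=0 PC=6
Step 12: PC=6 exec 'JNZ 2'. After: A=1 B=0 C=3 D=0 ZF=0 PC=2
Step 13: PC=2 exec 'MOV C, 3'. After: A=1 B=0 C=3 D=0 ZF=0 PC=3
Step 14: PC=3 exec 'MOV B, D'. After: A=1 B=0 C=3 D=0 ZF=0 PC=4
Step 15: PC=4 exec 'ADD B, D'. After: A=1 B=0 C=3 D=0 ZF=1 PC=5
Step 16: PC=5 exec 'SUB A, 1'. After: A=0 B=0 C=3 D=0 ZF=1 PC=6
Step 17: PC=6 exec 'JNZ 2'. After: A=0 B=0 C=3 D=0 ZF=1 PC=7
Step 18: PC=7 exec 'MOV A, 6'. After: A=6 B=0 C=3 D=0 ZF=1 PC=8
Step 19: PC=8 exec 'MOV A, 5'. After: A=5 B=0 C=3 D=0 ZF=1 PC=9
Step 20: PC=9 exec 'MOV C, 5'. After: A=5 B=0 C=5 D=0 ZF=1 PC=10
Step 21: PC=10 exec 'HALT'. After: A=5 B=0 C=5 D=0 ZF=1 PC=10 HALTED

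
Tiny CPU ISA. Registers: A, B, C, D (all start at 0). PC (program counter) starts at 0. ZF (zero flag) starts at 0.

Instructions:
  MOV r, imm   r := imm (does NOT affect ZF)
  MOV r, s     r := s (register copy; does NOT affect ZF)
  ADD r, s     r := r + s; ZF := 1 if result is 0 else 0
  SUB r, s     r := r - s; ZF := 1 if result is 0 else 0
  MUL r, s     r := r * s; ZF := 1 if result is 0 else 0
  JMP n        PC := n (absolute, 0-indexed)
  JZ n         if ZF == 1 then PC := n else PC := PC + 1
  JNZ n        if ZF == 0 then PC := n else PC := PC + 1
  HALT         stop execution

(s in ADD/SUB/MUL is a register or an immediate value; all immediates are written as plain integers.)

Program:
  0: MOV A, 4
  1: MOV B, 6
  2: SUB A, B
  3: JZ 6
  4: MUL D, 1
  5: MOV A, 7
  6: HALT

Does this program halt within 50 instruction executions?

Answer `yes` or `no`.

Step 1: PC=0 exec 'MOV A, 4'. After: A=4 B=0 C=0 D=0 ZF=0 PC=1
Step 2: PC=1 exec 'MOV B, 6'. After: A=4 B=6 C=0 D=0 ZF=0 PC=2
Step 3: PC=2 exec 'SUB A, B'. After: A=-2 B=6 C=0 D=0 ZF=0 PC=3
Step 4: PC=3 exec 'JZ 6'. After: A=-2 B=6 C=0 D=0 ZF=0 PC=4
Step 5: PC=4 exec 'MUL D, 1'. After: A=-2 B=6 C=0 D=0 ZF=1 PC=5
Step 6: PC=5 exec 'MOV A, 7'. After: A=7 B=6 C=0 D=0 ZF=1 PC=6
Step 7: PC=6 exec 'HALT'. After: A=7 B=6 C=0 D=0 ZF=1 PC=6 HALTED

Answer: yes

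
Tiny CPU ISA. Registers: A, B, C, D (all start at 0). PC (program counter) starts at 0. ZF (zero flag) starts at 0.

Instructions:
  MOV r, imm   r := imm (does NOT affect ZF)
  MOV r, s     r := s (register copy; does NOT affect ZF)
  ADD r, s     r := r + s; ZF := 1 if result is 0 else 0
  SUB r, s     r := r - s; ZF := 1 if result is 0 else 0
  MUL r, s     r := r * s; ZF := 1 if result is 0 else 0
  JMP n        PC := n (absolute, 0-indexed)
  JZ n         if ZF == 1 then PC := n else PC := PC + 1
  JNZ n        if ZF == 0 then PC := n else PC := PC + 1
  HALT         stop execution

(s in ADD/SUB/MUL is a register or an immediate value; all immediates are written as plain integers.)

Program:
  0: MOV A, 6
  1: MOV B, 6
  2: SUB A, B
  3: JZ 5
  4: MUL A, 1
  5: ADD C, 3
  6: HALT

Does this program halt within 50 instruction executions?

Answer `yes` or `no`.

Answer: yes

Derivation:
Step 1: PC=0 exec 'MOV A, 6'. After: A=6 B=0 C=0 D=0 ZF=0 PC=1
Step 2: PC=1 exec 'MOV B, 6'. After: A=6 B=6 C=0 D=0 ZF=0 PC=2
Step 3: PC=2 exec 'SUB A, B'. After: A=0 B=6 C=0 D=0 ZF=1 PC=3
Step 4: PC=3 exec 'JZ 5'. After: A=0 B=6 C=0 D=0 ZF=1 PC=5
Step 5: PC=5 exec 'ADD C, 3'. After: A=0 B=6 C=3 D=0 ZF=0 PC=6
Step 6: PC=6 exec 'HALT'. After: A=0 B=6 C=3 D=0 ZF=0 PC=6 HALTED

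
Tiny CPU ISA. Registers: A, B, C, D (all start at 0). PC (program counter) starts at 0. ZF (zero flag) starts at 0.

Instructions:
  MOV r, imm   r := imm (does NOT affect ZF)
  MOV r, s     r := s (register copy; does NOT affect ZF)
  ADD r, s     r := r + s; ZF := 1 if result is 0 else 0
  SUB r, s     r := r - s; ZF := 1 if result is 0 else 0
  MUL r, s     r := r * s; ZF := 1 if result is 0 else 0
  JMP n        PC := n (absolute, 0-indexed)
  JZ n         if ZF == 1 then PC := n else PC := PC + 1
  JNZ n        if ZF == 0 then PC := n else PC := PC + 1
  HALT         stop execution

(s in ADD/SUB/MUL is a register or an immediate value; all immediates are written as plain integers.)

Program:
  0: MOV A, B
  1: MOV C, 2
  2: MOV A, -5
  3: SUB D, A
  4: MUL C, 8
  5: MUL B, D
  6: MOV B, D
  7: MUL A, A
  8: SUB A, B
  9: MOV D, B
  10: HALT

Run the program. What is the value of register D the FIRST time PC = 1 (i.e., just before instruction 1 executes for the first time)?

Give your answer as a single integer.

Step 1: PC=0 exec 'MOV A, B'. After: A=0 B=0 C=0 D=0 ZF=0 PC=1
First time PC=1: D=0

0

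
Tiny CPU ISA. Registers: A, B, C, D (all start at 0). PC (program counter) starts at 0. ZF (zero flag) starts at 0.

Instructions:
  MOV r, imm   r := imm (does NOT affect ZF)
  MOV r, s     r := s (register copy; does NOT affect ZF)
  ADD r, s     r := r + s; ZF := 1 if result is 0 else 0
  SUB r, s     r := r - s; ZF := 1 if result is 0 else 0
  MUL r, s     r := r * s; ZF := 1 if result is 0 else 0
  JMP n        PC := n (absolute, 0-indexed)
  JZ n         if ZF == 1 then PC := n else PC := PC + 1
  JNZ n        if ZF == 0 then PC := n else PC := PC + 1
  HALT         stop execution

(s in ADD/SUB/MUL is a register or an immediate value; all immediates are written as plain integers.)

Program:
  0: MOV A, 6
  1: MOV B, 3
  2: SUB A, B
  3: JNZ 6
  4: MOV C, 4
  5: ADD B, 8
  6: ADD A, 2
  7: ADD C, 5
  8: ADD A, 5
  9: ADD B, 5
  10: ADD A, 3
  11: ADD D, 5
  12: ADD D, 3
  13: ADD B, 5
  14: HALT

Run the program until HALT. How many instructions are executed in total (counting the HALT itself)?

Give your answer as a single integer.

Answer: 13

Derivation:
Step 1: PC=0 exec 'MOV A, 6'. After: A=6 B=0 C=0 D=0 ZF=0 PC=1
Step 2: PC=1 exec 'MOV B, 3'. After: A=6 B=3 C=0 D=0 ZF=0 PC=2
Step 3: PC=2 exec 'SUB A, B'. After: A=3 B=3 C=0 D=0 ZF=0 PC=3
Step 4: PC=3 exec 'JNZ 6'. After: A=3 B=3 C=0 D=0 ZF=0 PC=6
Step 5: PC=6 exec 'ADD A, 2'. After: A=5 B=3 C=0 D=0 ZF=0 PC=7
Step 6: PC=7 exec 'ADD C, 5'. After: A=5 B=3 C=5 D=0 ZF=0 PC=8
Step 7: PC=8 exec 'ADD A, 5'. After: A=10 B=3 C=5 D=0 ZF=0 PC=9
Step 8: PC=9 exec 'ADD B, 5'. After: A=10 B=8 C=5 D=0 ZF=0 PC=10
Step 9: PC=10 exec 'ADD A, 3'. After: A=13 B=8 C=5 D=0 ZF=0 PC=11
Step 10: PC=11 exec 'ADD D, 5'. After: A=13 B=8 C=5 D=5 ZF=0 PC=12
Step 11: PC=12 exec 'ADD D, 3'. After: A=13 B=8 C=5 D=8 ZF=0 PC=13
Step 12: PC=13 exec 'ADD B, 5'. After: A=13 B=13 C=5 D=8 ZF=0 PC=14
Step 13: PC=14 exec 'HALT'. After: A=13 B=13 C=5 D=8 ZF=0 PC=14 HALTED
Total instructions executed: 13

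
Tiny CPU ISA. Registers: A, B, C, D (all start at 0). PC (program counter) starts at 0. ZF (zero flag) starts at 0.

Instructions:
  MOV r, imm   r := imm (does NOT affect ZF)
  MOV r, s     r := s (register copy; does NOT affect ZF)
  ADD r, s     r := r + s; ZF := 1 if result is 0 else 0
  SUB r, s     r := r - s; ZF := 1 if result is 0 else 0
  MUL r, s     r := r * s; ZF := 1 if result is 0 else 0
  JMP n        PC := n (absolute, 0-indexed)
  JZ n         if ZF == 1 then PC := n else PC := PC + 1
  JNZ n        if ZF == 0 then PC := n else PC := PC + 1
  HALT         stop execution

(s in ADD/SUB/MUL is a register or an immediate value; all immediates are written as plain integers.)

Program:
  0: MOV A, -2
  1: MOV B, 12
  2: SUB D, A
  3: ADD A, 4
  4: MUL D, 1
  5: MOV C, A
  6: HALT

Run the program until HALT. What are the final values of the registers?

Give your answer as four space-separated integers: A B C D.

Step 1: PC=0 exec 'MOV A, -2'. After: A=-2 B=0 C=0 D=0 ZF=0 PC=1
Step 2: PC=1 exec 'MOV B, 12'. After: A=-2 B=12 C=0 D=0 ZF=0 PC=2
Step 3: PC=2 exec 'SUB D, A'. After: A=-2 B=12 C=0 D=2 ZF=0 PC=3
Step 4: PC=3 exec 'ADD A, 4'. After: A=2 B=12 C=0 D=2 ZF=0 PC=4
Step 5: PC=4 exec 'MUL D, 1'. After: A=2 B=12 C=0 D=2 ZF=0 PC=5
Step 6: PC=5 exec 'MOV C, A'. After: A=2 B=12 C=2 D=2 ZF=0 PC=6
Step 7: PC=6 exec 'HALT'. After: A=2 B=12 C=2 D=2 ZF=0 PC=6 HALTED

Answer: 2 12 2 2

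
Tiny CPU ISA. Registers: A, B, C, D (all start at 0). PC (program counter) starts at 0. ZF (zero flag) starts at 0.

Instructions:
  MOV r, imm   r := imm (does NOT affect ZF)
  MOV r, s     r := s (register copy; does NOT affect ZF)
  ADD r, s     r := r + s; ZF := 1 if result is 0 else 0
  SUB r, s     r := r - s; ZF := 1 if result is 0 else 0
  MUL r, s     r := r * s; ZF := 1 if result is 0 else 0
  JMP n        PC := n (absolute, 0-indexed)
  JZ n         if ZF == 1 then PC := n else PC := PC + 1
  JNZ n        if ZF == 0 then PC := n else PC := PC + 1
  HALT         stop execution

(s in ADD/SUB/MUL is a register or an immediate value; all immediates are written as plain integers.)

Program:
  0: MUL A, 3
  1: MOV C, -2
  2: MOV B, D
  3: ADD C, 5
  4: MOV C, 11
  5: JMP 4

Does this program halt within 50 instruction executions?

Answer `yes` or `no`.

Step 1: PC=0 exec 'MUL A, 3'. After: A=0 B=0 C=0 D=0 ZF=1 PC=1
Step 2: PC=1 exec 'MOV C, -2'. After: A=0 B=0 C=-2 D=0 ZF=1 PC=2
Step 3: PC=2 exec 'MOV B, D'. After: A=0 B=0 C=-2 D=0 ZF=1 PC=3
Step 4: PC=3 exec 'ADD C, 5'. After: A=0 B=0 C=3 D=0 ZF=0 PC=4
Step 5: PC=4 exec 'MOV C, 11'. After: A=0 B=0 C=11 D=0 ZF=0 PC=5
Step 6: PC=5 exec 'JMP 4'. After: A=0 B=0 C=11 D=0 ZF=0 PC=4
Step 7: PC=4 exec 'MOV C, 11'. After: A=0 B=0 C=11 D=0 ZF=0 PC=5
State after step 7 equals state after step 5: the program is in a cycle of length 2 and will never halt.

Answer: no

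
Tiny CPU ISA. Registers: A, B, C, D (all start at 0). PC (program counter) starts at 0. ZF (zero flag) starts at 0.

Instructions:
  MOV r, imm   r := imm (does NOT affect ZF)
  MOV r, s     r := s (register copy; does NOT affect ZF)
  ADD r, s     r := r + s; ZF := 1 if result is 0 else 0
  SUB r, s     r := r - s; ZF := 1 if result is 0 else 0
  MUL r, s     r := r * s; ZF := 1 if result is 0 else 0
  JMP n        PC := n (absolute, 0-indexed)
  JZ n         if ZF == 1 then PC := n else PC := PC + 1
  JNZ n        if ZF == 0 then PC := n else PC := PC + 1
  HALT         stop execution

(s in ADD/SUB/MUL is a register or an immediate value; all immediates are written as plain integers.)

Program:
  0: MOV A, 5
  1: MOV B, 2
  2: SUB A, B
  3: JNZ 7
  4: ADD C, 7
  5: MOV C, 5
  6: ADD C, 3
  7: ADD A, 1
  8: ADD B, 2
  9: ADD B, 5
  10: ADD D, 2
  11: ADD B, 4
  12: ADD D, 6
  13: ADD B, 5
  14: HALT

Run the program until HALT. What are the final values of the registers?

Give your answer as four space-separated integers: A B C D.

Answer: 4 18 0 8

Derivation:
Step 1: PC=0 exec 'MOV A, 5'. After: A=5 B=0 C=0 D=0 ZF=0 PC=1
Step 2: PC=1 exec 'MOV B, 2'. After: A=5 B=2 C=0 D=0 ZF=0 PC=2
Step 3: PC=2 exec 'SUB A, B'. After: A=3 B=2 C=0 D=0 ZF=0 PC=3
Step 4: PC=3 exec 'JNZ 7'. After: A=3 B=2 C=0 D=0 ZF=0 PC=7
Step 5: PC=7 exec 'ADD A, 1'. After: A=4 B=2 C=0 D=0 ZF=0 PC=8
Step 6: PC=8 exec 'ADD B, 2'. After: A=4 B=4 C=0 D=0 ZF=0 PC=9
Step 7: PC=9 exec 'ADD B, 5'. After: A=4 B=9 C=0 D=0 ZF=0 PC=10
Step 8: PC=10 exec 'ADD D, 2'. After: A=4 B=9 C=0 D=2 ZF=0 PC=11
Step 9: PC=11 exec 'ADD B, 4'. After: A=4 B=13 C=0 D=2 ZF=0 PC=12
Step 10: PC=12 exec 'ADD D, 6'. After: A=4 B=13 C=0 D=8 ZF=0 PC=13
Step 11: PC=13 exec 'ADD B, 5'. After: A=4 B=18 C=0 D=8 ZF=0 PC=14
Step 12: PC=14 exec 'HALT'. After: A=4 B=18 C=0 D=8 ZF=0 PC=14 HALTED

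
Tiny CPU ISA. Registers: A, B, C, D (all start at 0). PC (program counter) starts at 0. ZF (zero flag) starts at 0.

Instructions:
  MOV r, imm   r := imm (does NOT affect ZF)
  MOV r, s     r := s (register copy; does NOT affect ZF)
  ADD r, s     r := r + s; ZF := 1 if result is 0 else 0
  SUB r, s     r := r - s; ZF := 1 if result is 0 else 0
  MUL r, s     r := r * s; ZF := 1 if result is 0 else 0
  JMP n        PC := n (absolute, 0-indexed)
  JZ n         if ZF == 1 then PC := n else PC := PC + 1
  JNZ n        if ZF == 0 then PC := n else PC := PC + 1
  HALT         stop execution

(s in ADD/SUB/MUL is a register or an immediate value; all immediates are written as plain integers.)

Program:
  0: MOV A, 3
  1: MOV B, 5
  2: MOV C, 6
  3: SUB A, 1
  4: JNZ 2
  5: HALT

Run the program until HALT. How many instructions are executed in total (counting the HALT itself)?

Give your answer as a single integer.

Answer: 12

Derivation:
Step 1: PC=0 exec 'MOV A, 3'. After: A=3 B=0 C=0 D=0 ZF=0 PC=1
Step 2: PC=1 exec 'MOV B, 5'. After: A=3 B=5 C=0 D=0 ZF=0 PC=2
Step 3: PC=2 exec 'MOV C, 6'. After: A=3 B=5 C=6 D=0 ZF=0 PC=3
Step 4: PC=3 exec 'SUB A, 1'. After: A=2 B=5 C=6 D=0 ZF=0 PC=4
Step 5: PC=4 exec 'JNZ 2'. After: A=2 B=5 C=6 D=0 ZF=0 PC=2
Step 6: PC=2 exec 'MOV C, 6'. After: A=2 B=5 C=6 D=0 ZF=0 PC=3
Step 7: PC=3 exec 'SUB A, 1'. After: A=1 B=5 C=6 D=0 ZF=0 PC=4
Step 8: PC=4 exec 'JNZ 2'. After: A=1 B=5 C=6 D=0 ZF=0 PC=2
Step 9: PC=2 exec 'MOV C, 6'. After: A=1 B=5 C=6 D=0 ZF=0 PC=3
Step 10: PC=3 exec 'SUB A, 1'. After: A=0 B=5 C=6 D=0 ZF=1 PC=4
Step 11: PC=4 exec 'JNZ 2'. After: A=0 B=5 C=6 D=0 ZF=1 PC=5
Step 12: PC=5 exec 'HALT'. After: A=0 B=5 C=6 D=0 ZF=1 PC=5 HALTED
Total instructions executed: 12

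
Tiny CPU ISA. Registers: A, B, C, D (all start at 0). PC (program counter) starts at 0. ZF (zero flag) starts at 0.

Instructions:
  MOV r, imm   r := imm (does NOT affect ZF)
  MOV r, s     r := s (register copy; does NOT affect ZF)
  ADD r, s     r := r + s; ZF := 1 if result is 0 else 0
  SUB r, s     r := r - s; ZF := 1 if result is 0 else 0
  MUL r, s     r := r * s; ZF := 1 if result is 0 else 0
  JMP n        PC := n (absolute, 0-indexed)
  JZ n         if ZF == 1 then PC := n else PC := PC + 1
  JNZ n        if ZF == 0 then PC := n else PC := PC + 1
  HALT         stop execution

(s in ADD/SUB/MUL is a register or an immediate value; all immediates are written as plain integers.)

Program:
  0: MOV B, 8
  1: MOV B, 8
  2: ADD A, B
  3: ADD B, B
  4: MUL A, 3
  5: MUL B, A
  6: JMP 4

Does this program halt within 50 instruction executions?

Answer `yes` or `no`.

Answer: no

Derivation:
Step 1: PC=0 exec 'MOV B, 8'. After: A=0 B=8 C=0 D=0 ZF=0 PC=1
Step 2: PC=1 exec 'MOV B, 8'. After: A=0 B=8 C=0 D=0 ZF=0 PC=2
Step 3: PC=2 exec 'ADD A, B'. After: A=8 B=8 C=0 D=0 ZF=0 PC=3
Step 4: PC=3 exec 'ADD B, B'. After: A=8 B=16 C=0 D=0 ZF=0 PC=4
Step 5: PC=4 exec 'MUL A, 3'. After: A=24 B=16 C=0 D=0 ZF=0 PC=5
Step 6: PC=5 exec 'MUL B, A'. After: A=24 B=384 C=0 D=0 ZF=0 PC=6
Step 7: PC=6 exec 'JMP 4'. After: A=24 B=384 C=0 D=0 ZF=0 PC=4
Step 8: PC=4 exec 'MUL A, 3'. After: A=72 B=384 C=0 D=0 ZF=0 PC=5
Step 9: PC=5 exec 'MUL B, A'. After: A=72 B=27648 C=0 D=0 ZF=0 PC=6
Step 10: PC=6 exec 'JMP 4'. After: A=72 B=27648 C=0 D=0 ZF=0 PC=4
Step 11: PC=4 exec 'MUL A, 3'. After: A=216 B=27648 C=0 D=0 ZF=0 PC=5
Step 12: PC=5 exec 'MUL B, A'. After: A=216 B=5971968 C=0 D=0 ZF=0 PC=6
Step 13: PC=6 exec 'JMP 4'. After: A=216 B=5971968 C=0 D=0 ZF=0 PC=4
Step 14: PC=4 exec 'MUL A, 3'. After: A=648 B=5971968 C=0 D=0 ZF=0 PC=5
Step 15: PC=5 exec 'MUL B, A'. After: A=648 B=3869835264 C=0 D=0 ZF=0 PC=6
After 50 steps: not halted. PC revisits the same instructions with no path to HALT; will never halt.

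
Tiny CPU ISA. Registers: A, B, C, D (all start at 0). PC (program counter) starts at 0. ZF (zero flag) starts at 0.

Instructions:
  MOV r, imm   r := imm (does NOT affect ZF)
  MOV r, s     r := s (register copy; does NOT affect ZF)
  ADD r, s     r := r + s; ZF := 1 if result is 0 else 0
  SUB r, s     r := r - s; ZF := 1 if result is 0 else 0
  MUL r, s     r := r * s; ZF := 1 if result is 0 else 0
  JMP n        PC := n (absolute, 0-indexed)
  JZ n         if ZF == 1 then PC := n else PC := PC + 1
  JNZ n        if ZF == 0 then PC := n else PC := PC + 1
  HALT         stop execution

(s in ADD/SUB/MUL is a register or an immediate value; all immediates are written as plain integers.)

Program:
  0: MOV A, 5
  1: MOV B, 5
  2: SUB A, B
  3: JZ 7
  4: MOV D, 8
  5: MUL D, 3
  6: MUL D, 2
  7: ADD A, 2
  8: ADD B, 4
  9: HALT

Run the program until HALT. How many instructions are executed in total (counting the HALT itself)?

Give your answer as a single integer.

Step 1: PC=0 exec 'MOV A, 5'. After: A=5 B=0 C=0 D=0 ZF=0 PC=1
Step 2: PC=1 exec 'MOV B, 5'. After: A=5 B=5 C=0 D=0 ZF=0 PC=2
Step 3: PC=2 exec 'SUB A, B'. After: A=0 B=5 C=0 D=0 ZF=1 PC=3
Step 4: PC=3 exec 'JZ 7'. After: A=0 B=5 C=0 D=0 ZF=1 PC=7
Step 5: PC=7 exec 'ADD A, 2'. After: A=2 B=5 C=0 D=0 ZF=0 PC=8
Step 6: PC=8 exec 'ADD B, 4'. After: A=2 B=9 C=0 D=0 ZF=0 PC=9
Step 7: PC=9 exec 'HALT'. After: A=2 B=9 C=0 D=0 ZF=0 PC=9 HALTED
Total instructions executed: 7

Answer: 7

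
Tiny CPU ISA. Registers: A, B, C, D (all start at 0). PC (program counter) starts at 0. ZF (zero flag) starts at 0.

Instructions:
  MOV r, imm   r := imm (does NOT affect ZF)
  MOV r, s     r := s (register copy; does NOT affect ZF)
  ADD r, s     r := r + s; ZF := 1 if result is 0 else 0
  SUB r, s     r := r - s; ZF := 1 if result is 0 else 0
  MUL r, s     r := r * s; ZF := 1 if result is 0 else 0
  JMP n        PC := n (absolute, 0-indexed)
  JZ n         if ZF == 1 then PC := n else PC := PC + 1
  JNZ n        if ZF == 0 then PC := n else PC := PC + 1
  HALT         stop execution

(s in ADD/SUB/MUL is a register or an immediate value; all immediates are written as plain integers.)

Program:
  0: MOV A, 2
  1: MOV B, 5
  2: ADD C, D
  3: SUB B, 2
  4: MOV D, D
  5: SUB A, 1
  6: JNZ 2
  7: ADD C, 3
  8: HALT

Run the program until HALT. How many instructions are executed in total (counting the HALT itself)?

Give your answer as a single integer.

Step 1: PC=0 exec 'MOV A, 2'. After: A=2 B=0 C=0 D=0 ZF=0 PC=1
Step 2: PC=1 exec 'MOV B, 5'. After: A=2 B=5 C=0 D=0 ZF=0 PC=2
Step 3: PC=2 exec 'ADD C, D'. After: A=2 B=5 C=0 D=0 ZF=1 PC=3
Step 4: PC=3 exec 'SUB B, 2'. After: A=2 B=3 C=0 D=0 ZF=0 PC=4
Step 5: PC=4 exec 'MOV D, D'. After: A=2 B=3 C=0 D=0 ZF=0 PC=5
Step 6: PC=5 exec 'SUB A, 1'. After: A=1 B=3 C=0 D=0 ZF=0 PC=6
Step 7: PC=6 exec 'JNZ 2'. After: A=1 B=3 C=0 D=0 ZF=0 PC=2
Step 8: PC=2 exec 'ADD C, D'. After: A=1 B=3 C=0 D=0 ZF=1 PC=3
Step 9: PC=3 exec 'SUB B, 2'. After: A=1 B=1 C=0 D=0 ZF=0 PC=4
Step 10: PC=4 exec 'MOV D, D'. After: A=1 B=1 C=0 D=0 ZF=0 PC=5
Step 11: PC=5 exec 'SUB A, 1'. After: A=0 B=1 C=0 D=0 ZF=1 PC=6
Step 12: PC=6 exec 'JNZ 2'. After: A=0 B=1 C=0 D=0 ZF=1 PC=7
Step 13: PC=7 exec 'ADD C, 3'. After: A=0 B=1 C=3 D=0 ZF=0 PC=8
Step 14: PC=8 exec 'HALT'. After: A=0 B=1 C=3 D=0 ZF=0 PC=8 HALTED
Total instructions executed: 14

Answer: 14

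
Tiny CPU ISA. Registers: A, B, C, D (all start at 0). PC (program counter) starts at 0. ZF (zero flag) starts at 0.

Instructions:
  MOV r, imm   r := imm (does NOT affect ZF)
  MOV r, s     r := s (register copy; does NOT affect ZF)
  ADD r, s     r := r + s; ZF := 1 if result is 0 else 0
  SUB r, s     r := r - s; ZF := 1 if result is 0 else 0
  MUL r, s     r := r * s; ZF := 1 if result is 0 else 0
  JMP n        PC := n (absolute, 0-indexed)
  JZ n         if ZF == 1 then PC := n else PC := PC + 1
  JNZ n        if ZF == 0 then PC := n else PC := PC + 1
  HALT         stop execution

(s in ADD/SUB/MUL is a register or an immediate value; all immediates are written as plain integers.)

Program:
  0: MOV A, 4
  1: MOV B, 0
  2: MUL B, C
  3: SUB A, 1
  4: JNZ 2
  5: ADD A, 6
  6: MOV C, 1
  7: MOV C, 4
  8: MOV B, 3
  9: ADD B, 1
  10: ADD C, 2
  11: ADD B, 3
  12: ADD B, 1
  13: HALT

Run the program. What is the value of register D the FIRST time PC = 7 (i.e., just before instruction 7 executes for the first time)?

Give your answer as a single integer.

Step 1: PC=0 exec 'MOV A, 4'. After: A=4 B=0 C=0 D=0 ZF=0 PC=1
Step 2: PC=1 exec 'MOV B, 0'. After: A=4 B=0 C=0 D=0 ZF=0 PC=2
Step 3: PC=2 exec 'MUL B, C'. After: A=4 B=0 C=0 D=0 ZF=1 PC=3
Step 4: PC=3 exec 'SUB A, 1'. After: A=3 B=0 C=0 D=0 ZF=0 PC=4
Step 5: PC=4 exec 'JNZ 2'. After: A=3 B=0 C=0 D=0 ZF=0 PC=2
Step 6: PC=2 exec 'MUL B, C'. After: A=3 B=0 C=0 D=0 ZF=1 PC=3
Step 7: PC=3 exec 'SUB A, 1'. After: A=2 B=0 C=0 D=0 ZF=0 PC=4
Step 8: PC=4 exec 'JNZ 2'. After: A=2 B=0 C=0 D=0 ZF=0 PC=2
Step 9: PC=2 exec 'MUL B, C'. After: A=2 B=0 C=0 D=0 ZF=1 PC=3
Step 10: PC=3 exec 'SUB A, 1'. After: A=1 B=0 C=0 D=0 ZF=0 PC=4
Step 11: PC=4 exec 'JNZ 2'. After: A=1 B=0 C=0 D=0 ZF=0 PC=2
Step 12: PC=2 exec 'MUL B, C'. After: A=1 B=0 C=0 D=0 ZF=1 PC=3
Step 13: PC=3 exec 'SUB A, 1'. After: A=0 B=0 C=0 D=0 ZF=1 PC=4
Step 14: PC=4 exec 'JNZ 2'. After: A=0 B=0 C=0 D=0 ZF=1 PC=5
Step 15: PC=5 exec 'ADD A, 6'. After: A=6 B=0 C=0 D=0 ZF=0 PC=6
Step 16: PC=6 exec 'MOV C, 1'. After: A=6 B=0 C=1 D=0 ZF=0 PC=7
First time PC=7: D=0

0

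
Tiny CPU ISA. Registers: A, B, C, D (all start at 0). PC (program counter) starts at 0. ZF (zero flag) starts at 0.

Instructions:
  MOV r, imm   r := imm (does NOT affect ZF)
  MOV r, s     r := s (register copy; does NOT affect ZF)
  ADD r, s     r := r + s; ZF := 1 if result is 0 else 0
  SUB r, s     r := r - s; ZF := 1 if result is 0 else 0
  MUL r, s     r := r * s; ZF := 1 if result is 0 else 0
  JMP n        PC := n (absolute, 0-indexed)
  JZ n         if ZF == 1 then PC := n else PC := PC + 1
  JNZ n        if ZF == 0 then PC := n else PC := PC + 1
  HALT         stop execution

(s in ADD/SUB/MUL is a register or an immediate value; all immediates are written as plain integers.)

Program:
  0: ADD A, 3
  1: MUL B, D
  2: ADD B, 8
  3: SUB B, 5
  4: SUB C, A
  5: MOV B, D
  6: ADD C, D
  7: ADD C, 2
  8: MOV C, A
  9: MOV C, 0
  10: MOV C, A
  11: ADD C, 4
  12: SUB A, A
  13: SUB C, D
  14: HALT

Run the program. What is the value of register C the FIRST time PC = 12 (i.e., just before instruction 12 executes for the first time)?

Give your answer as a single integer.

Step 1: PC=0 exec 'ADD A, 3'. After: A=3 B=0 C=0 D=0 ZF=0 PC=1
Step 2: PC=1 exec 'MUL B, D'. After: A=3 B=0 C=0 D=0 ZF=1 PC=2
Step 3: PC=2 exec 'ADD B, 8'. After: A=3 B=8 C=0 D=0 ZF=0 PC=3
Step 4: PC=3 exec 'SUB B, 5'. After: A=3 B=3 C=0 D=0 ZF=0 PC=4
Step 5: PC=4 exec 'SUB C, A'. After: A=3 B=3 C=-3 D=0 ZF=0 PC=5
Step 6: PC=5 exec 'MOV B, D'. After: A=3 B=0 C=-3 D=0 ZF=0 PC=6
Step 7: PC=6 exec 'ADD C, D'. After: A=3 B=0 C=-3 D=0 ZF=0 PC=7
Step 8: PC=7 exec 'ADD C, 2'. After: A=3 B=0 C=-1 D=0 ZF=0 PC=8
Step 9: PC=8 exec 'MOV C, A'. After: A=3 B=0 C=3 D=0 ZF=0 PC=9
Step 10: PC=9 exec 'MOV C, 0'. After: A=3 B=0 C=0 D=0 ZF=0 PC=10
Step 11: PC=10 exec 'MOV C, A'. After: A=3 B=0 C=3 D=0 ZF=0 PC=11
Step 12: PC=11 exec 'ADD C, 4'. After: A=3 B=0 C=7 D=0 ZF=0 PC=12
First time PC=12: C=7

7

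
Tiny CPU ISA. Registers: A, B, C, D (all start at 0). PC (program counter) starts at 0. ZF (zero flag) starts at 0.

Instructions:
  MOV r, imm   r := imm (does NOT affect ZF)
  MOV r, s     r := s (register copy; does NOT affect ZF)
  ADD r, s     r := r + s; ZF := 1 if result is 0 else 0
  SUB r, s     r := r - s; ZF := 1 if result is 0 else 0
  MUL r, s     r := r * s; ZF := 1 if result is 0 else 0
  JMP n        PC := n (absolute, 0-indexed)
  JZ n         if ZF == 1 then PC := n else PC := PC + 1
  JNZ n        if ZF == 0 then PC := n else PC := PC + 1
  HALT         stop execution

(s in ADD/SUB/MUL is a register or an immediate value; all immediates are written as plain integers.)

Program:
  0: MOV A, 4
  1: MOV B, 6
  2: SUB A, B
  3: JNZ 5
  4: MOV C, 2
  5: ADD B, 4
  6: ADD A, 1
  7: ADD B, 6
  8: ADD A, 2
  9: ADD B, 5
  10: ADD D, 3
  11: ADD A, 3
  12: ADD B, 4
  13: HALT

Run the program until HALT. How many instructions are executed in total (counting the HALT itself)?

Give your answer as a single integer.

Answer: 13

Derivation:
Step 1: PC=0 exec 'MOV A, 4'. After: A=4 B=0 C=0 D=0 ZF=0 PC=1
Step 2: PC=1 exec 'MOV B, 6'. After: A=4 B=6 C=0 D=0 ZF=0 PC=2
Step 3: PC=2 exec 'SUB A, B'. After: A=-2 B=6 C=0 D=0 ZF=0 PC=3
Step 4: PC=3 exec 'JNZ 5'. After: A=-2 B=6 C=0 D=0 ZF=0 PC=5
Step 5: PC=5 exec 'ADD B, 4'. After: A=-2 B=10 C=0 D=0 ZF=0 PC=6
Step 6: PC=6 exec 'ADD A, 1'. After: A=-1 B=10 C=0 D=0 ZF=0 PC=7
Step 7: PC=7 exec 'ADD B, 6'. After: A=-1 B=16 C=0 D=0 ZF=0 PC=8
Step 8: PC=8 exec 'ADD A, 2'. After: A=1 B=16 C=0 D=0 ZF=0 PC=9
Step 9: PC=9 exec 'ADD B, 5'. After: A=1 B=21 C=0 D=0 ZF=0 PC=10
Step 10: PC=10 exec 'ADD D, 3'. After: A=1 B=21 C=0 D=3 ZF=0 PC=11
Step 11: PC=11 exec 'ADD A, 3'. After: A=4 B=21 C=0 D=3 ZF=0 PC=12
Step 12: PC=12 exec 'ADD B, 4'. After: A=4 B=25 C=0 D=3 ZF=0 PC=13
Step 13: PC=13 exec 'HALT'. After: A=4 B=25 C=0 D=3 ZF=0 PC=13 HALTED
Total instructions executed: 13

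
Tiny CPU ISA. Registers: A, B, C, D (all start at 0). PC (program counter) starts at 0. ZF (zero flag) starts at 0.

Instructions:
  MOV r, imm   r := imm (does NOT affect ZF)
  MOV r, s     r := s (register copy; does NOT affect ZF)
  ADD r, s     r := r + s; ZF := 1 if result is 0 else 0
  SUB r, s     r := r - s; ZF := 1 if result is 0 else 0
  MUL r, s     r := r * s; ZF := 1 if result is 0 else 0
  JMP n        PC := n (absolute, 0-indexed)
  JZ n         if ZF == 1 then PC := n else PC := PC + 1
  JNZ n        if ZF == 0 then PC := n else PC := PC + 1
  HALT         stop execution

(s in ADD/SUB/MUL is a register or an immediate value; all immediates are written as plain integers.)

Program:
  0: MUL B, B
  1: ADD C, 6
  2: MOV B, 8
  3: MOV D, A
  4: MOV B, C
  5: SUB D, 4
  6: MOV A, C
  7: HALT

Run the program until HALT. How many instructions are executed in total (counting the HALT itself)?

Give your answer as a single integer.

Answer: 8

Derivation:
Step 1: PC=0 exec 'MUL B, B'. After: A=0 B=0 C=0 D=0 ZF=1 PC=1
Step 2: PC=1 exec 'ADD C, 6'. After: A=0 B=0 C=6 D=0 ZF=0 PC=2
Step 3: PC=2 exec 'MOV B, 8'. After: A=0 B=8 C=6 D=0 ZF=0 PC=3
Step 4: PC=3 exec 'MOV D, A'. After: A=0 B=8 C=6 D=0 ZF=0 PC=4
Step 5: PC=4 exec 'MOV B, C'. After: A=0 B=6 C=6 D=0 ZF=0 PC=5
Step 6: PC=5 exec 'SUB D, 4'. After: A=0 B=6 C=6 D=-4 ZF=0 PC=6
Step 7: PC=6 exec 'MOV A, C'. After: A=6 B=6 C=6 D=-4 ZF=0 PC=7
Step 8: PC=7 exec 'HALT'. After: A=6 B=6 C=6 D=-4 ZF=0 PC=7 HALTED
Total instructions executed: 8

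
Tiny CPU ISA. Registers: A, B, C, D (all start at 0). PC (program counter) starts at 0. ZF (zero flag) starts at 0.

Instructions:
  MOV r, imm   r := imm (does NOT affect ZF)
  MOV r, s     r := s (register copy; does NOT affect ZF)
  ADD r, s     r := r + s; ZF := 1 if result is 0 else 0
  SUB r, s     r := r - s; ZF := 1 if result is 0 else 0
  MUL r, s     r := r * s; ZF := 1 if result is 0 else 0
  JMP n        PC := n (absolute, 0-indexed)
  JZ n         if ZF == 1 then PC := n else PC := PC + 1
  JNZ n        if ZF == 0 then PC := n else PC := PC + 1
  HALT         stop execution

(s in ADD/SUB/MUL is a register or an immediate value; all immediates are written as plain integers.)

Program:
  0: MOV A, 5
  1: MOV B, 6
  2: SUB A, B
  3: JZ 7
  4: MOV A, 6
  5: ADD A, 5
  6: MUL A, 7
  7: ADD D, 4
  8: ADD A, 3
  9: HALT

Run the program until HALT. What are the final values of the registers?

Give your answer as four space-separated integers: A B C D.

Step 1: PC=0 exec 'MOV A, 5'. After: A=5 B=0 C=0 D=0 ZF=0 PC=1
Step 2: PC=1 exec 'MOV B, 6'. After: A=5 B=6 C=0 D=0 ZF=0 PC=2
Step 3: PC=2 exec 'SUB A, B'. After: A=-1 B=6 C=0 D=0 ZF=0 PC=3
Step 4: PC=3 exec 'JZ 7'. After: A=-1 B=6 C=0 D=0 ZF=0 PC=4
Step 5: PC=4 exec 'MOV A, 6'. After: A=6 B=6 C=0 D=0 ZF=0 PC=5
Step 6: PC=5 exec 'ADD A, 5'. After: A=11 B=6 C=0 D=0 ZF=0 PC=6
Step 7: PC=6 exec 'MUL A, 7'. After: A=77 B=6 C=0 D=0 ZF=0 PC=7
Step 8: PC=7 exec 'ADD D, 4'. After: A=77 B=6 C=0 D=4 ZF=0 PC=8
Step 9: PC=8 exec 'ADD A, 3'. After: A=80 B=6 C=0 D=4 ZF=0 PC=9
Step 10: PC=9 exec 'HALT'. After: A=80 B=6 C=0 D=4 ZF=0 PC=9 HALTED

Answer: 80 6 0 4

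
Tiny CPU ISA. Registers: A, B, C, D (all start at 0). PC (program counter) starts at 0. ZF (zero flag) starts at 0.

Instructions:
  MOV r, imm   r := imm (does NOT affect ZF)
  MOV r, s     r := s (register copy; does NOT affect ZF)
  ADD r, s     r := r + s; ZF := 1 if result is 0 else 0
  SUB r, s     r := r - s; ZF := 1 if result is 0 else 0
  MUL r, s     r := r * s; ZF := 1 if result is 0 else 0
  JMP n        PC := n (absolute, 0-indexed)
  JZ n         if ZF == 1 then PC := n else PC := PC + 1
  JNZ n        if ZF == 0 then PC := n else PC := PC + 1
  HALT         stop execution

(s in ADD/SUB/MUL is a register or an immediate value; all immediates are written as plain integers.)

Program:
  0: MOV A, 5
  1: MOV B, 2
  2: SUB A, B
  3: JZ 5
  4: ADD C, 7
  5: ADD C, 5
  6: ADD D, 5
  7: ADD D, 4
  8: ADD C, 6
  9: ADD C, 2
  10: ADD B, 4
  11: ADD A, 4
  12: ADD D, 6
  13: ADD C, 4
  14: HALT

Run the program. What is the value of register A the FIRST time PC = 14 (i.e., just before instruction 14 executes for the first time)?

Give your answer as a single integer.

Step 1: PC=0 exec 'MOV A, 5'. After: A=5 B=0 C=0 D=0 ZF=0 PC=1
Step 2: PC=1 exec 'MOV B, 2'. After: A=5 B=2 C=0 D=0 ZF=0 PC=2
Step 3: PC=2 exec 'SUB A, B'. After: A=3 B=2 C=0 D=0 ZF=0 PC=3
Step 4: PC=3 exec 'JZ 5'. After: A=3 B=2 C=0 D=0 ZF=0 PC=4
Step 5: PC=4 exec 'ADD C, 7'. After: A=3 B=2 C=7 D=0 ZF=0 PC=5
Step 6: PC=5 exec 'ADD C, 5'. After: A=3 B=2 C=12 D=0 ZF=0 PC=6
Step 7: PC=6 exec 'ADD D, 5'. After: A=3 B=2 C=12 D=5 ZF=0 PC=7
Step 8: PC=7 exec 'ADD D, 4'. After: A=3 B=2 C=12 D=9 ZF=0 PC=8
Step 9: PC=8 exec 'ADD C, 6'. After: A=3 B=2 C=18 D=9 ZF=0 PC=9
Step 10: PC=9 exec 'ADD C, 2'. After: A=3 B=2 C=20 D=9 ZF=0 PC=10
Step 11: PC=10 exec 'ADD B, 4'. After: A=3 B=6 C=20 D=9 ZF=0 PC=11
Step 12: PC=11 exec 'ADD A, 4'. After: A=7 B=6 C=20 D=9 ZF=0 PC=12
Step 13: PC=12 exec 'ADD D, 6'. After: A=7 B=6 C=20 D=15 ZF=0 PC=13
Step 14: PC=13 exec 'ADD C, 4'. After: A=7 B=6 C=24 D=15 ZF=0 PC=14
First time PC=14: A=7

7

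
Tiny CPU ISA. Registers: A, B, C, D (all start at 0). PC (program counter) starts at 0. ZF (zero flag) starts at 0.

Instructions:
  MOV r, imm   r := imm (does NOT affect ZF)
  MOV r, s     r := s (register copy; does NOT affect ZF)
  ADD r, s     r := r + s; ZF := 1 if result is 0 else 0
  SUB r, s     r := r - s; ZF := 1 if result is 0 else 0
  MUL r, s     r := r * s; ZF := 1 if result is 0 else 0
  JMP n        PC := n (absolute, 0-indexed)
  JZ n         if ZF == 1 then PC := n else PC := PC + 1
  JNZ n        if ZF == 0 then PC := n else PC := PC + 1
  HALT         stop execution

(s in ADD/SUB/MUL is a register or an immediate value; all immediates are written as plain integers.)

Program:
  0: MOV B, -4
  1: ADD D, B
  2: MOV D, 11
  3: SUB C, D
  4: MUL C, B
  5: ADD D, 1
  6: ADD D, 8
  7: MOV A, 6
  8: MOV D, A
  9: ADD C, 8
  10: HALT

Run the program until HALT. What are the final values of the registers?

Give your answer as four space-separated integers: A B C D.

Step 1: PC=0 exec 'MOV B, -4'. After: A=0 B=-4 C=0 D=0 ZF=0 PC=1
Step 2: PC=1 exec 'ADD D, B'. After: A=0 B=-4 C=0 D=-4 ZF=0 PC=2
Step 3: PC=2 exec 'MOV D, 11'. After: A=0 B=-4 C=0 D=11 ZF=0 PC=3
Step 4: PC=3 exec 'SUB C, D'. After: A=0 B=-4 C=-11 D=11 ZF=0 PC=4
Step 5: PC=4 exec 'MUL C, B'. After: A=0 B=-4 C=44 D=11 ZF=0 PC=5
Step 6: PC=5 exec 'ADD D, 1'. After: A=0 B=-4 C=44 D=12 ZF=0 PC=6
Step 7: PC=6 exec 'ADD D, 8'. After: A=0 B=-4 C=44 D=20 ZF=0 PC=7
Step 8: PC=7 exec 'MOV A, 6'. After: A=6 B=-4 C=44 D=20 ZF=0 PC=8
Step 9: PC=8 exec 'MOV D, A'. After: A=6 B=-4 C=44 D=6 ZF=0 PC=9
Step 10: PC=9 exec 'ADD C, 8'. After: A=6 B=-4 C=52 D=6 ZF=0 PC=10
Step 11: PC=10 exec 'HALT'. After: A=6 B=-4 C=52 D=6 ZF=0 PC=10 HALTED

Answer: 6 -4 52 6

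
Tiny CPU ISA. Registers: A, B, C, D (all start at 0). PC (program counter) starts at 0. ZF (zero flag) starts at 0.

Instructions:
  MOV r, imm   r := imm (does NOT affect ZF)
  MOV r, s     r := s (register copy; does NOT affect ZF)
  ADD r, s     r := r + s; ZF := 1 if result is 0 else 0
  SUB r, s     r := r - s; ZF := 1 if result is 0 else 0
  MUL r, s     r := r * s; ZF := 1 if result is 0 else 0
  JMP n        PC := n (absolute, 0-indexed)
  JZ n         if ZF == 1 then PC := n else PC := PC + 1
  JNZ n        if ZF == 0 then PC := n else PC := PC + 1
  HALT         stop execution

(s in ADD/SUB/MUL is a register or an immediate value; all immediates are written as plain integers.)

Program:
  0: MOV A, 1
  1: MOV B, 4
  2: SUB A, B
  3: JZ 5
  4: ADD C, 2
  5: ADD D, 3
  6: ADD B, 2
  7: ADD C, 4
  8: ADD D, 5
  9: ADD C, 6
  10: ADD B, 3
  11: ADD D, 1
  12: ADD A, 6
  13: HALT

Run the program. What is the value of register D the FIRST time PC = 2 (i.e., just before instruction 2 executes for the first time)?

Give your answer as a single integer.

Step 1: PC=0 exec 'MOV A, 1'. After: A=1 B=0 C=0 D=0 ZF=0 PC=1
Step 2: PC=1 exec 'MOV B, 4'. After: A=1 B=4 C=0 D=0 ZF=0 PC=2
First time PC=2: D=0

0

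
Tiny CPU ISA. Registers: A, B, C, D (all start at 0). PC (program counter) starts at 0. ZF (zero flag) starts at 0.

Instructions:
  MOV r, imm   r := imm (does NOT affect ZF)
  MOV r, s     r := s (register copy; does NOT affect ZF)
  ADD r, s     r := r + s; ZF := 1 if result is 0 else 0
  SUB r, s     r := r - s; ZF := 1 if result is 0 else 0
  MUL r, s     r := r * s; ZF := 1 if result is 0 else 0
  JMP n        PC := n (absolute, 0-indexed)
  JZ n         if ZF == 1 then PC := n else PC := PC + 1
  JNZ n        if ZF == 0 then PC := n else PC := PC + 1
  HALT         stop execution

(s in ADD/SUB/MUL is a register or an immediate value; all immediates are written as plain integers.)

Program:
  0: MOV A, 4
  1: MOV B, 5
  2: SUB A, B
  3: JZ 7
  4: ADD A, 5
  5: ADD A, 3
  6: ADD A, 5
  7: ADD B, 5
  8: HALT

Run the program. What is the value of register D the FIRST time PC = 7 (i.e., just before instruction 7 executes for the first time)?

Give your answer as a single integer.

Step 1: PC=0 exec 'MOV A, 4'. After: A=4 B=0 C=0 D=0 ZF=0 PC=1
Step 2: PC=1 exec 'MOV B, 5'. After: A=4 B=5 C=0 D=0 ZF=0 PC=2
Step 3: PC=2 exec 'SUB A, B'. After: A=-1 B=5 C=0 D=0 ZF=0 PC=3
Step 4: PC=3 exec 'JZ 7'. After: A=-1 B=5 C=0 D=0 ZF=0 PC=4
Step 5: PC=4 exec 'ADD A, 5'. After: A=4 B=5 C=0 D=0 ZF=0 PC=5
Step 6: PC=5 exec 'ADD A, 3'. After: A=7 B=5 C=0 D=0 ZF=0 PC=6
Step 7: PC=6 exec 'ADD A, 5'. After: A=12 B=5 C=0 D=0 ZF=0 PC=7
First time PC=7: D=0

0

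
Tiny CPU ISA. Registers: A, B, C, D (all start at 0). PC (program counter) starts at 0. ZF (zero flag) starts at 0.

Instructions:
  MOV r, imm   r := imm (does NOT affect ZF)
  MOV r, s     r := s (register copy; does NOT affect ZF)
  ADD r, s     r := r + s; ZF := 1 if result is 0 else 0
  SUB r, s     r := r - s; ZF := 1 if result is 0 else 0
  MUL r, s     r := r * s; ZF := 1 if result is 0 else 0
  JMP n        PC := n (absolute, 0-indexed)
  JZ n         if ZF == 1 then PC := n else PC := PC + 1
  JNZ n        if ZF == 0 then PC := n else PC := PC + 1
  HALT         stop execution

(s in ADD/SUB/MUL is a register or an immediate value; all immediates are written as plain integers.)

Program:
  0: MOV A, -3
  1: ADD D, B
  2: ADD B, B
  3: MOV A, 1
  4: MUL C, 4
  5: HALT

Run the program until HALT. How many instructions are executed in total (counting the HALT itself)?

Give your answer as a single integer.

Answer: 6

Derivation:
Step 1: PC=0 exec 'MOV A, -3'. After: A=-3 B=0 C=0 D=0 ZF=0 PC=1
Step 2: PC=1 exec 'ADD D, B'. After: A=-3 B=0 C=0 D=0 ZF=1 PC=2
Step 3: PC=2 exec 'ADD B, B'. After: A=-3 B=0 C=0 D=0 ZF=1 PC=3
Step 4: PC=3 exec 'MOV A, 1'. After: A=1 B=0 C=0 D=0 ZF=1 PC=4
Step 5: PC=4 exec 'MUL C, 4'. After: A=1 B=0 C=0 D=0 ZF=1 PC=5
Step 6: PC=5 exec 'HALT'. After: A=1 B=0 C=0 D=0 ZF=1 PC=5 HALTED
Total instructions executed: 6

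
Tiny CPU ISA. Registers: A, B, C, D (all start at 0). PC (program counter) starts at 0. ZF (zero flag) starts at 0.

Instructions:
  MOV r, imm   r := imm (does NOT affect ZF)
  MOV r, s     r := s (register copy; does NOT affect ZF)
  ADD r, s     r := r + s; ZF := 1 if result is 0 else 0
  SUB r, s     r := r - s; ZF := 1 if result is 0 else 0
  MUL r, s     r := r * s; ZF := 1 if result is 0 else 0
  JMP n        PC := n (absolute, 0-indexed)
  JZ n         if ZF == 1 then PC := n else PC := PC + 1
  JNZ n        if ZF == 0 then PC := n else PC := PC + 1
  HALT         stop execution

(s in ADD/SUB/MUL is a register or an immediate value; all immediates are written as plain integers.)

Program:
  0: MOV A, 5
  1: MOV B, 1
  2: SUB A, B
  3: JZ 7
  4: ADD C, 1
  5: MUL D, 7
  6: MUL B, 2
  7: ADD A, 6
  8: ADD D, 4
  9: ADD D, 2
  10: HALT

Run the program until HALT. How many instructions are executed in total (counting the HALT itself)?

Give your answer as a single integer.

Answer: 11

Derivation:
Step 1: PC=0 exec 'MOV A, 5'. After: A=5 B=0 C=0 D=0 ZF=0 PC=1
Step 2: PC=1 exec 'MOV B, 1'. After: A=5 B=1 C=0 D=0 ZF=0 PC=2
Step 3: PC=2 exec 'SUB A, B'. After: A=4 B=1 C=0 D=0 ZF=0 PC=3
Step 4: PC=3 exec 'JZ 7'. After: A=4 B=1 C=0 D=0 ZF=0 PC=4
Step 5: PC=4 exec 'ADD C, 1'. After: A=4 B=1 C=1 D=0 ZF=0 PC=5
Step 6: PC=5 exec 'MUL D, 7'. After: A=4 B=1 C=1 D=0 ZF=1 PC=6
Step 7: PC=6 exec 'MUL B, 2'. After: A=4 B=2 C=1 D=0 ZF=0 PC=7
Step 8: PC=7 exec 'ADD A, 6'. After: A=10 B=2 C=1 D=0 ZF=0 PC=8
Step 9: PC=8 exec 'ADD D, 4'. After: A=10 B=2 C=1 D=4 ZF=0 PC=9
Step 10: PC=9 exec 'ADD D, 2'. After: A=10 B=2 C=1 D=6 ZF=0 PC=10
Step 11: PC=10 exec 'HALT'. After: A=10 B=2 C=1 D=6 ZF=0 PC=10 HALTED
Total instructions executed: 11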